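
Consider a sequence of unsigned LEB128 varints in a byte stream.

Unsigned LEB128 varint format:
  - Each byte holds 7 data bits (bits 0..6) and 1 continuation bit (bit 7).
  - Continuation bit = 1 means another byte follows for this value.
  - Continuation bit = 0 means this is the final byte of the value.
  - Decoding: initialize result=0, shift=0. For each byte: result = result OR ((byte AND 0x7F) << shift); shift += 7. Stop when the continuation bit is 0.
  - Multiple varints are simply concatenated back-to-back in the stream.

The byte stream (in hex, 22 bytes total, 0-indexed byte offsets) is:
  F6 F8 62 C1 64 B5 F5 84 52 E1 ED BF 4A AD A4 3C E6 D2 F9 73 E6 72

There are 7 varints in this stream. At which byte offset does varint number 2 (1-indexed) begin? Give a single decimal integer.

  byte[0]=0xF6 cont=1 payload=0x76=118: acc |= 118<<0 -> acc=118 shift=7
  byte[1]=0xF8 cont=1 payload=0x78=120: acc |= 120<<7 -> acc=15478 shift=14
  byte[2]=0x62 cont=0 payload=0x62=98: acc |= 98<<14 -> acc=1621110 shift=21 [end]
Varint 1: bytes[0:3] = F6 F8 62 -> value 1621110 (3 byte(s))
  byte[3]=0xC1 cont=1 payload=0x41=65: acc |= 65<<0 -> acc=65 shift=7
  byte[4]=0x64 cont=0 payload=0x64=100: acc |= 100<<7 -> acc=12865 shift=14 [end]
Varint 2: bytes[3:5] = C1 64 -> value 12865 (2 byte(s))
  byte[5]=0xB5 cont=1 payload=0x35=53: acc |= 53<<0 -> acc=53 shift=7
  byte[6]=0xF5 cont=1 payload=0x75=117: acc |= 117<<7 -> acc=15029 shift=14
  byte[7]=0x84 cont=1 payload=0x04=4: acc |= 4<<14 -> acc=80565 shift=21
  byte[8]=0x52 cont=0 payload=0x52=82: acc |= 82<<21 -> acc=172047029 shift=28 [end]
Varint 3: bytes[5:9] = B5 F5 84 52 -> value 172047029 (4 byte(s))
  byte[9]=0xE1 cont=1 payload=0x61=97: acc |= 97<<0 -> acc=97 shift=7
  byte[10]=0xED cont=1 payload=0x6D=109: acc |= 109<<7 -> acc=14049 shift=14
  byte[11]=0xBF cont=1 payload=0x3F=63: acc |= 63<<14 -> acc=1046241 shift=21
  byte[12]=0x4A cont=0 payload=0x4A=74: acc |= 74<<21 -> acc=156235489 shift=28 [end]
Varint 4: bytes[9:13] = E1 ED BF 4A -> value 156235489 (4 byte(s))
  byte[13]=0xAD cont=1 payload=0x2D=45: acc |= 45<<0 -> acc=45 shift=7
  byte[14]=0xA4 cont=1 payload=0x24=36: acc |= 36<<7 -> acc=4653 shift=14
  byte[15]=0x3C cont=0 payload=0x3C=60: acc |= 60<<14 -> acc=987693 shift=21 [end]
Varint 5: bytes[13:16] = AD A4 3C -> value 987693 (3 byte(s))
  byte[16]=0xE6 cont=1 payload=0x66=102: acc |= 102<<0 -> acc=102 shift=7
  byte[17]=0xD2 cont=1 payload=0x52=82: acc |= 82<<7 -> acc=10598 shift=14
  byte[18]=0xF9 cont=1 payload=0x79=121: acc |= 121<<14 -> acc=1993062 shift=21
  byte[19]=0x73 cont=0 payload=0x73=115: acc |= 115<<21 -> acc=243165542 shift=28 [end]
Varint 6: bytes[16:20] = E6 D2 F9 73 -> value 243165542 (4 byte(s))
  byte[20]=0xE6 cont=1 payload=0x66=102: acc |= 102<<0 -> acc=102 shift=7
  byte[21]=0x72 cont=0 payload=0x72=114: acc |= 114<<7 -> acc=14694 shift=14 [end]
Varint 7: bytes[20:22] = E6 72 -> value 14694 (2 byte(s))

Answer: 3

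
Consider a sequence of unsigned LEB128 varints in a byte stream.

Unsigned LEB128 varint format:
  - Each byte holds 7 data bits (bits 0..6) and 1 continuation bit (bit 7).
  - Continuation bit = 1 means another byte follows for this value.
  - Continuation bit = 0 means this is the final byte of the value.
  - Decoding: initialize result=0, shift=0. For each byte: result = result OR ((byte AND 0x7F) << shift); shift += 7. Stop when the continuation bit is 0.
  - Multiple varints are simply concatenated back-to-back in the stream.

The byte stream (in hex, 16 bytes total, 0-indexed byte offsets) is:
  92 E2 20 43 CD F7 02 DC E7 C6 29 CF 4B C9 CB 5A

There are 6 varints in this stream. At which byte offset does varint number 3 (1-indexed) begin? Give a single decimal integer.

  byte[0]=0x92 cont=1 payload=0x12=18: acc |= 18<<0 -> acc=18 shift=7
  byte[1]=0xE2 cont=1 payload=0x62=98: acc |= 98<<7 -> acc=12562 shift=14
  byte[2]=0x20 cont=0 payload=0x20=32: acc |= 32<<14 -> acc=536850 shift=21 [end]
Varint 1: bytes[0:3] = 92 E2 20 -> value 536850 (3 byte(s))
  byte[3]=0x43 cont=0 payload=0x43=67: acc |= 67<<0 -> acc=67 shift=7 [end]
Varint 2: bytes[3:4] = 43 -> value 67 (1 byte(s))
  byte[4]=0xCD cont=1 payload=0x4D=77: acc |= 77<<0 -> acc=77 shift=7
  byte[5]=0xF7 cont=1 payload=0x77=119: acc |= 119<<7 -> acc=15309 shift=14
  byte[6]=0x02 cont=0 payload=0x02=2: acc |= 2<<14 -> acc=48077 shift=21 [end]
Varint 3: bytes[4:7] = CD F7 02 -> value 48077 (3 byte(s))
  byte[7]=0xDC cont=1 payload=0x5C=92: acc |= 92<<0 -> acc=92 shift=7
  byte[8]=0xE7 cont=1 payload=0x67=103: acc |= 103<<7 -> acc=13276 shift=14
  byte[9]=0xC6 cont=1 payload=0x46=70: acc |= 70<<14 -> acc=1160156 shift=21
  byte[10]=0x29 cont=0 payload=0x29=41: acc |= 41<<21 -> acc=87143388 shift=28 [end]
Varint 4: bytes[7:11] = DC E7 C6 29 -> value 87143388 (4 byte(s))
  byte[11]=0xCF cont=1 payload=0x4F=79: acc |= 79<<0 -> acc=79 shift=7
  byte[12]=0x4B cont=0 payload=0x4B=75: acc |= 75<<7 -> acc=9679 shift=14 [end]
Varint 5: bytes[11:13] = CF 4B -> value 9679 (2 byte(s))
  byte[13]=0xC9 cont=1 payload=0x49=73: acc |= 73<<0 -> acc=73 shift=7
  byte[14]=0xCB cont=1 payload=0x4B=75: acc |= 75<<7 -> acc=9673 shift=14
  byte[15]=0x5A cont=0 payload=0x5A=90: acc |= 90<<14 -> acc=1484233 shift=21 [end]
Varint 6: bytes[13:16] = C9 CB 5A -> value 1484233 (3 byte(s))

Answer: 4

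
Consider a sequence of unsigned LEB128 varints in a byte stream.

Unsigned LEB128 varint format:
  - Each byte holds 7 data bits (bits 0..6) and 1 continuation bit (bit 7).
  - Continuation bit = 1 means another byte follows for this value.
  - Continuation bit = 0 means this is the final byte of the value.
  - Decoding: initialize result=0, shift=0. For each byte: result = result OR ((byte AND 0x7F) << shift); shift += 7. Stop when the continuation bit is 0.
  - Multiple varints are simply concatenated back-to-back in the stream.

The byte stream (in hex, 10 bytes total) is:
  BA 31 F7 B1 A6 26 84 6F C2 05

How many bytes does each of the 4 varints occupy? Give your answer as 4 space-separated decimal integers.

  byte[0]=0xBA cont=1 payload=0x3A=58: acc |= 58<<0 -> acc=58 shift=7
  byte[1]=0x31 cont=0 payload=0x31=49: acc |= 49<<7 -> acc=6330 shift=14 [end]
Varint 1: bytes[0:2] = BA 31 -> value 6330 (2 byte(s))
  byte[2]=0xF7 cont=1 payload=0x77=119: acc |= 119<<0 -> acc=119 shift=7
  byte[3]=0xB1 cont=1 payload=0x31=49: acc |= 49<<7 -> acc=6391 shift=14
  byte[4]=0xA6 cont=1 payload=0x26=38: acc |= 38<<14 -> acc=628983 shift=21
  byte[5]=0x26 cont=0 payload=0x26=38: acc |= 38<<21 -> acc=80320759 shift=28 [end]
Varint 2: bytes[2:6] = F7 B1 A6 26 -> value 80320759 (4 byte(s))
  byte[6]=0x84 cont=1 payload=0x04=4: acc |= 4<<0 -> acc=4 shift=7
  byte[7]=0x6F cont=0 payload=0x6F=111: acc |= 111<<7 -> acc=14212 shift=14 [end]
Varint 3: bytes[6:8] = 84 6F -> value 14212 (2 byte(s))
  byte[8]=0xC2 cont=1 payload=0x42=66: acc |= 66<<0 -> acc=66 shift=7
  byte[9]=0x05 cont=0 payload=0x05=5: acc |= 5<<7 -> acc=706 shift=14 [end]
Varint 4: bytes[8:10] = C2 05 -> value 706 (2 byte(s))

Answer: 2 4 2 2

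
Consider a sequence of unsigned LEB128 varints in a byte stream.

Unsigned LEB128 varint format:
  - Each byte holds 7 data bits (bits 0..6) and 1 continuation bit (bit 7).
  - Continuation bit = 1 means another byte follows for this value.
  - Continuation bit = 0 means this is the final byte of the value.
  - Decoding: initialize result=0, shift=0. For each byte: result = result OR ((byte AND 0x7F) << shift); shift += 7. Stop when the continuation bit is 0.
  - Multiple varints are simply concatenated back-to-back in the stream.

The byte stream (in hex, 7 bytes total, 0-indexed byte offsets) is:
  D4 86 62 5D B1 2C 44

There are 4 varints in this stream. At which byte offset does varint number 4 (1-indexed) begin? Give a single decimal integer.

Answer: 6

Derivation:
  byte[0]=0xD4 cont=1 payload=0x54=84: acc |= 84<<0 -> acc=84 shift=7
  byte[1]=0x86 cont=1 payload=0x06=6: acc |= 6<<7 -> acc=852 shift=14
  byte[2]=0x62 cont=0 payload=0x62=98: acc |= 98<<14 -> acc=1606484 shift=21 [end]
Varint 1: bytes[0:3] = D4 86 62 -> value 1606484 (3 byte(s))
  byte[3]=0x5D cont=0 payload=0x5D=93: acc |= 93<<0 -> acc=93 shift=7 [end]
Varint 2: bytes[3:4] = 5D -> value 93 (1 byte(s))
  byte[4]=0xB1 cont=1 payload=0x31=49: acc |= 49<<0 -> acc=49 shift=7
  byte[5]=0x2C cont=0 payload=0x2C=44: acc |= 44<<7 -> acc=5681 shift=14 [end]
Varint 3: bytes[4:6] = B1 2C -> value 5681 (2 byte(s))
  byte[6]=0x44 cont=0 payload=0x44=68: acc |= 68<<0 -> acc=68 shift=7 [end]
Varint 4: bytes[6:7] = 44 -> value 68 (1 byte(s))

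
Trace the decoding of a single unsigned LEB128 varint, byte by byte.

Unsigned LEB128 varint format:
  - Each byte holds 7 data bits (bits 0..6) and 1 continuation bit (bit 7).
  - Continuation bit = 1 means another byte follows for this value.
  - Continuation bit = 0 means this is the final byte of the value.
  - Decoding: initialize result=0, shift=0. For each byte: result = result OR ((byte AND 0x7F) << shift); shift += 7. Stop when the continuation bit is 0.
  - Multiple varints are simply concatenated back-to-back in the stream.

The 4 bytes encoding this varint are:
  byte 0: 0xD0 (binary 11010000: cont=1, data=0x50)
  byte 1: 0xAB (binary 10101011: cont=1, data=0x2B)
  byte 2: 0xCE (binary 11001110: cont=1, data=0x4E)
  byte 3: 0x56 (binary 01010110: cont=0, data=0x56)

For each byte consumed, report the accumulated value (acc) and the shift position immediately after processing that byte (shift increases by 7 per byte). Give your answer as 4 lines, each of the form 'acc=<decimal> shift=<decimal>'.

Answer: acc=80 shift=7
acc=5584 shift=14
acc=1283536 shift=21
acc=181638608 shift=28

Derivation:
byte 0=0xD0: payload=0x50=80, contrib = 80<<0 = 80; acc -> 80, shift -> 7
byte 1=0xAB: payload=0x2B=43, contrib = 43<<7 = 5504; acc -> 5584, shift -> 14
byte 2=0xCE: payload=0x4E=78, contrib = 78<<14 = 1277952; acc -> 1283536, shift -> 21
byte 3=0x56: payload=0x56=86, contrib = 86<<21 = 180355072; acc -> 181638608, shift -> 28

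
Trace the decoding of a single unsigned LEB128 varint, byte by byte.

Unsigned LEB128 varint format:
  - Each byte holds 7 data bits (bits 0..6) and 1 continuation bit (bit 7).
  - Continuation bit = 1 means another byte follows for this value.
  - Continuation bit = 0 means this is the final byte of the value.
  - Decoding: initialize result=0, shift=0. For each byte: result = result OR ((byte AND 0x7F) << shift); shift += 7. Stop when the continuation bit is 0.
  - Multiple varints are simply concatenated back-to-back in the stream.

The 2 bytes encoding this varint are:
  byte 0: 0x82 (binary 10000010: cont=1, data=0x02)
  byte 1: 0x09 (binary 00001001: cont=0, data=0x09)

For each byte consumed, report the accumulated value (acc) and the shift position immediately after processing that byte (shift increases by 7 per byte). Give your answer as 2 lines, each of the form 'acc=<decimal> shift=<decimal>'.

Answer: acc=2 shift=7
acc=1154 shift=14

Derivation:
byte 0=0x82: payload=0x02=2, contrib = 2<<0 = 2; acc -> 2, shift -> 7
byte 1=0x09: payload=0x09=9, contrib = 9<<7 = 1152; acc -> 1154, shift -> 14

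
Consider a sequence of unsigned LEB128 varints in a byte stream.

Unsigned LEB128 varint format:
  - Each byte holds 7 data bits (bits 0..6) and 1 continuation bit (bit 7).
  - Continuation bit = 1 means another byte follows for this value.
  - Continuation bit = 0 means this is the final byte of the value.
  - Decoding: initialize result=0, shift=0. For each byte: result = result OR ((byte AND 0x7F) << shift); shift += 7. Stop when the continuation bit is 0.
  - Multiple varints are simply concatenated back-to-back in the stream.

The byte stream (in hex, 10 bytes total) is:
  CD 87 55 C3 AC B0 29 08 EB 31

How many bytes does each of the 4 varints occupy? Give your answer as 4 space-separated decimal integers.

Answer: 3 4 1 2

Derivation:
  byte[0]=0xCD cont=1 payload=0x4D=77: acc |= 77<<0 -> acc=77 shift=7
  byte[1]=0x87 cont=1 payload=0x07=7: acc |= 7<<7 -> acc=973 shift=14
  byte[2]=0x55 cont=0 payload=0x55=85: acc |= 85<<14 -> acc=1393613 shift=21 [end]
Varint 1: bytes[0:3] = CD 87 55 -> value 1393613 (3 byte(s))
  byte[3]=0xC3 cont=1 payload=0x43=67: acc |= 67<<0 -> acc=67 shift=7
  byte[4]=0xAC cont=1 payload=0x2C=44: acc |= 44<<7 -> acc=5699 shift=14
  byte[5]=0xB0 cont=1 payload=0x30=48: acc |= 48<<14 -> acc=792131 shift=21
  byte[6]=0x29 cont=0 payload=0x29=41: acc |= 41<<21 -> acc=86775363 shift=28 [end]
Varint 2: bytes[3:7] = C3 AC B0 29 -> value 86775363 (4 byte(s))
  byte[7]=0x08 cont=0 payload=0x08=8: acc |= 8<<0 -> acc=8 shift=7 [end]
Varint 3: bytes[7:8] = 08 -> value 8 (1 byte(s))
  byte[8]=0xEB cont=1 payload=0x6B=107: acc |= 107<<0 -> acc=107 shift=7
  byte[9]=0x31 cont=0 payload=0x31=49: acc |= 49<<7 -> acc=6379 shift=14 [end]
Varint 4: bytes[8:10] = EB 31 -> value 6379 (2 byte(s))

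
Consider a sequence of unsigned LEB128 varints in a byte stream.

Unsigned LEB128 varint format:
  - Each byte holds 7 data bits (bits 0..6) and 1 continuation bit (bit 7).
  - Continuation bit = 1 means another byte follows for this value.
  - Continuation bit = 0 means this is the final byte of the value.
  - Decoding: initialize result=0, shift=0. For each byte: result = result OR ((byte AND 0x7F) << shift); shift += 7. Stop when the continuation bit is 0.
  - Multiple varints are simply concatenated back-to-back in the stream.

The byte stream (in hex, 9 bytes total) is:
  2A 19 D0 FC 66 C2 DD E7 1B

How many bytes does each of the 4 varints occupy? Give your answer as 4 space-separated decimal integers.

Answer: 1 1 3 4

Derivation:
  byte[0]=0x2A cont=0 payload=0x2A=42: acc |= 42<<0 -> acc=42 shift=7 [end]
Varint 1: bytes[0:1] = 2A -> value 42 (1 byte(s))
  byte[1]=0x19 cont=0 payload=0x19=25: acc |= 25<<0 -> acc=25 shift=7 [end]
Varint 2: bytes[1:2] = 19 -> value 25 (1 byte(s))
  byte[2]=0xD0 cont=1 payload=0x50=80: acc |= 80<<0 -> acc=80 shift=7
  byte[3]=0xFC cont=1 payload=0x7C=124: acc |= 124<<7 -> acc=15952 shift=14
  byte[4]=0x66 cont=0 payload=0x66=102: acc |= 102<<14 -> acc=1687120 shift=21 [end]
Varint 3: bytes[2:5] = D0 FC 66 -> value 1687120 (3 byte(s))
  byte[5]=0xC2 cont=1 payload=0x42=66: acc |= 66<<0 -> acc=66 shift=7
  byte[6]=0xDD cont=1 payload=0x5D=93: acc |= 93<<7 -> acc=11970 shift=14
  byte[7]=0xE7 cont=1 payload=0x67=103: acc |= 103<<14 -> acc=1699522 shift=21
  byte[8]=0x1B cont=0 payload=0x1B=27: acc |= 27<<21 -> acc=58322626 shift=28 [end]
Varint 4: bytes[5:9] = C2 DD E7 1B -> value 58322626 (4 byte(s))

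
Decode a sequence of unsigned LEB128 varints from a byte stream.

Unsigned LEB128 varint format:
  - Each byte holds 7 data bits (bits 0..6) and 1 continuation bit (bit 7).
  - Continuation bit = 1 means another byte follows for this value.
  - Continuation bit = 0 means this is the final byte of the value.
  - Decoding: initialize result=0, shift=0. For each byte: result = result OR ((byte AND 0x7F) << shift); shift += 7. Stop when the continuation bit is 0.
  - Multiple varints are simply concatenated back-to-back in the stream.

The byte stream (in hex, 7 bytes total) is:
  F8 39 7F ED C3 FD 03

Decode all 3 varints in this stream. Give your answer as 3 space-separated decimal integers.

  byte[0]=0xF8 cont=1 payload=0x78=120: acc |= 120<<0 -> acc=120 shift=7
  byte[1]=0x39 cont=0 payload=0x39=57: acc |= 57<<7 -> acc=7416 shift=14 [end]
Varint 1: bytes[0:2] = F8 39 -> value 7416 (2 byte(s))
  byte[2]=0x7F cont=0 payload=0x7F=127: acc |= 127<<0 -> acc=127 shift=7 [end]
Varint 2: bytes[2:3] = 7F -> value 127 (1 byte(s))
  byte[3]=0xED cont=1 payload=0x6D=109: acc |= 109<<0 -> acc=109 shift=7
  byte[4]=0xC3 cont=1 payload=0x43=67: acc |= 67<<7 -> acc=8685 shift=14
  byte[5]=0xFD cont=1 payload=0x7D=125: acc |= 125<<14 -> acc=2056685 shift=21
  byte[6]=0x03 cont=0 payload=0x03=3: acc |= 3<<21 -> acc=8348141 shift=28 [end]
Varint 3: bytes[3:7] = ED C3 FD 03 -> value 8348141 (4 byte(s))

Answer: 7416 127 8348141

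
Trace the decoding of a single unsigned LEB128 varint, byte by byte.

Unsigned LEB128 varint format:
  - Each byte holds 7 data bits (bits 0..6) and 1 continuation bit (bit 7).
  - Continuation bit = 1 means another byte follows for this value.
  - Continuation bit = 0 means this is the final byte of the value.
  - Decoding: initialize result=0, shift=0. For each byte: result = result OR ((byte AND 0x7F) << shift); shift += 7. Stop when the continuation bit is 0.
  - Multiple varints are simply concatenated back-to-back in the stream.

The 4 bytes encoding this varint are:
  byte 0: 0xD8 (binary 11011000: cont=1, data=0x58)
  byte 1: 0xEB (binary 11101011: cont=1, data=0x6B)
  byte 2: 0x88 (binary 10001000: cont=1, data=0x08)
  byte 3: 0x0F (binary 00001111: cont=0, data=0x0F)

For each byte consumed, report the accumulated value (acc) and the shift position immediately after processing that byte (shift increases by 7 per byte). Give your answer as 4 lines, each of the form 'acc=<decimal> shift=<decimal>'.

byte 0=0xD8: payload=0x58=88, contrib = 88<<0 = 88; acc -> 88, shift -> 7
byte 1=0xEB: payload=0x6B=107, contrib = 107<<7 = 13696; acc -> 13784, shift -> 14
byte 2=0x88: payload=0x08=8, contrib = 8<<14 = 131072; acc -> 144856, shift -> 21
byte 3=0x0F: payload=0x0F=15, contrib = 15<<21 = 31457280; acc -> 31602136, shift -> 28

Answer: acc=88 shift=7
acc=13784 shift=14
acc=144856 shift=21
acc=31602136 shift=28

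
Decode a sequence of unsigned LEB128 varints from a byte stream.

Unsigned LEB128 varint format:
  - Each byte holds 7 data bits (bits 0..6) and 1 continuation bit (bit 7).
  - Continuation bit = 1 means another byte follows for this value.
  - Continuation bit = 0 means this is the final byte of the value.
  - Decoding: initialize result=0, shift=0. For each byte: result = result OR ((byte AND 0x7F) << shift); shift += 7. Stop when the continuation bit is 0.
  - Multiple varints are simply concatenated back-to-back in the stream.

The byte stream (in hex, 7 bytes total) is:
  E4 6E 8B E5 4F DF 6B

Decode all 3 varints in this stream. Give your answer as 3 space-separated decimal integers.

  byte[0]=0xE4 cont=1 payload=0x64=100: acc |= 100<<0 -> acc=100 shift=7
  byte[1]=0x6E cont=0 payload=0x6E=110: acc |= 110<<7 -> acc=14180 shift=14 [end]
Varint 1: bytes[0:2] = E4 6E -> value 14180 (2 byte(s))
  byte[2]=0x8B cont=1 payload=0x0B=11: acc |= 11<<0 -> acc=11 shift=7
  byte[3]=0xE5 cont=1 payload=0x65=101: acc |= 101<<7 -> acc=12939 shift=14
  byte[4]=0x4F cont=0 payload=0x4F=79: acc |= 79<<14 -> acc=1307275 shift=21 [end]
Varint 2: bytes[2:5] = 8B E5 4F -> value 1307275 (3 byte(s))
  byte[5]=0xDF cont=1 payload=0x5F=95: acc |= 95<<0 -> acc=95 shift=7
  byte[6]=0x6B cont=0 payload=0x6B=107: acc |= 107<<7 -> acc=13791 shift=14 [end]
Varint 3: bytes[5:7] = DF 6B -> value 13791 (2 byte(s))

Answer: 14180 1307275 13791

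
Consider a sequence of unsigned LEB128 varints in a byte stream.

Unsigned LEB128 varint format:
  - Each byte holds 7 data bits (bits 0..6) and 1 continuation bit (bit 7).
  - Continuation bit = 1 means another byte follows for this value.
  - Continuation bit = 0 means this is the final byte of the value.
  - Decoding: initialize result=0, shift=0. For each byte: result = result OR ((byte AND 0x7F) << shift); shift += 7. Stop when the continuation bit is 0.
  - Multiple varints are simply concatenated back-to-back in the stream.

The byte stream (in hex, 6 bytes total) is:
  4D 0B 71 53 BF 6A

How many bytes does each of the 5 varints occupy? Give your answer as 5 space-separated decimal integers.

Answer: 1 1 1 1 2

Derivation:
  byte[0]=0x4D cont=0 payload=0x4D=77: acc |= 77<<0 -> acc=77 shift=7 [end]
Varint 1: bytes[0:1] = 4D -> value 77 (1 byte(s))
  byte[1]=0x0B cont=0 payload=0x0B=11: acc |= 11<<0 -> acc=11 shift=7 [end]
Varint 2: bytes[1:2] = 0B -> value 11 (1 byte(s))
  byte[2]=0x71 cont=0 payload=0x71=113: acc |= 113<<0 -> acc=113 shift=7 [end]
Varint 3: bytes[2:3] = 71 -> value 113 (1 byte(s))
  byte[3]=0x53 cont=0 payload=0x53=83: acc |= 83<<0 -> acc=83 shift=7 [end]
Varint 4: bytes[3:4] = 53 -> value 83 (1 byte(s))
  byte[4]=0xBF cont=1 payload=0x3F=63: acc |= 63<<0 -> acc=63 shift=7
  byte[5]=0x6A cont=0 payload=0x6A=106: acc |= 106<<7 -> acc=13631 shift=14 [end]
Varint 5: bytes[4:6] = BF 6A -> value 13631 (2 byte(s))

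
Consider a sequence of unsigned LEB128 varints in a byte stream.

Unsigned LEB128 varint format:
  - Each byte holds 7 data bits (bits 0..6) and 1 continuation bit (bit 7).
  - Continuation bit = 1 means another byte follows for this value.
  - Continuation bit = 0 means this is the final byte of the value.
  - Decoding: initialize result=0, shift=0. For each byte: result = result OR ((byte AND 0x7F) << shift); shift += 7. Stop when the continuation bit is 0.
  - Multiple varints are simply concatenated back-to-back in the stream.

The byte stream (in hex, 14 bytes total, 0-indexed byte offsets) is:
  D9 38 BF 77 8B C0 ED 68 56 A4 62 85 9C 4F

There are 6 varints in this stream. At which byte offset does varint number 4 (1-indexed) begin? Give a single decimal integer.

Answer: 8

Derivation:
  byte[0]=0xD9 cont=1 payload=0x59=89: acc |= 89<<0 -> acc=89 shift=7
  byte[1]=0x38 cont=0 payload=0x38=56: acc |= 56<<7 -> acc=7257 shift=14 [end]
Varint 1: bytes[0:2] = D9 38 -> value 7257 (2 byte(s))
  byte[2]=0xBF cont=1 payload=0x3F=63: acc |= 63<<0 -> acc=63 shift=7
  byte[3]=0x77 cont=0 payload=0x77=119: acc |= 119<<7 -> acc=15295 shift=14 [end]
Varint 2: bytes[2:4] = BF 77 -> value 15295 (2 byte(s))
  byte[4]=0x8B cont=1 payload=0x0B=11: acc |= 11<<0 -> acc=11 shift=7
  byte[5]=0xC0 cont=1 payload=0x40=64: acc |= 64<<7 -> acc=8203 shift=14
  byte[6]=0xED cont=1 payload=0x6D=109: acc |= 109<<14 -> acc=1794059 shift=21
  byte[7]=0x68 cont=0 payload=0x68=104: acc |= 104<<21 -> acc=219897867 shift=28 [end]
Varint 3: bytes[4:8] = 8B C0 ED 68 -> value 219897867 (4 byte(s))
  byte[8]=0x56 cont=0 payload=0x56=86: acc |= 86<<0 -> acc=86 shift=7 [end]
Varint 4: bytes[8:9] = 56 -> value 86 (1 byte(s))
  byte[9]=0xA4 cont=1 payload=0x24=36: acc |= 36<<0 -> acc=36 shift=7
  byte[10]=0x62 cont=0 payload=0x62=98: acc |= 98<<7 -> acc=12580 shift=14 [end]
Varint 5: bytes[9:11] = A4 62 -> value 12580 (2 byte(s))
  byte[11]=0x85 cont=1 payload=0x05=5: acc |= 5<<0 -> acc=5 shift=7
  byte[12]=0x9C cont=1 payload=0x1C=28: acc |= 28<<7 -> acc=3589 shift=14
  byte[13]=0x4F cont=0 payload=0x4F=79: acc |= 79<<14 -> acc=1297925 shift=21 [end]
Varint 6: bytes[11:14] = 85 9C 4F -> value 1297925 (3 byte(s))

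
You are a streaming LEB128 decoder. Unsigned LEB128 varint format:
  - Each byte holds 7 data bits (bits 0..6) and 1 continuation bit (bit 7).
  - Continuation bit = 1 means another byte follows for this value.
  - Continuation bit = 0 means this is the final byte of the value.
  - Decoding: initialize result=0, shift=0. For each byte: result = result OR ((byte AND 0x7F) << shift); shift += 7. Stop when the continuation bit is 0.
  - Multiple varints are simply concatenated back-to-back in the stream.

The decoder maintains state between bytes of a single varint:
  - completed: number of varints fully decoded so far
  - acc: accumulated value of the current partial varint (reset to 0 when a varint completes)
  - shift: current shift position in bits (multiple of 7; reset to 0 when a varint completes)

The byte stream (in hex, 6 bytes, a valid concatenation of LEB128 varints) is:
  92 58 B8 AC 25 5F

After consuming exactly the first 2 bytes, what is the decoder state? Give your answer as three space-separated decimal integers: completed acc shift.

Answer: 1 0 0

Derivation:
byte[0]=0x92 cont=1 payload=0x12: acc |= 18<<0 -> completed=0 acc=18 shift=7
byte[1]=0x58 cont=0 payload=0x58: varint #1 complete (value=11282); reset -> completed=1 acc=0 shift=0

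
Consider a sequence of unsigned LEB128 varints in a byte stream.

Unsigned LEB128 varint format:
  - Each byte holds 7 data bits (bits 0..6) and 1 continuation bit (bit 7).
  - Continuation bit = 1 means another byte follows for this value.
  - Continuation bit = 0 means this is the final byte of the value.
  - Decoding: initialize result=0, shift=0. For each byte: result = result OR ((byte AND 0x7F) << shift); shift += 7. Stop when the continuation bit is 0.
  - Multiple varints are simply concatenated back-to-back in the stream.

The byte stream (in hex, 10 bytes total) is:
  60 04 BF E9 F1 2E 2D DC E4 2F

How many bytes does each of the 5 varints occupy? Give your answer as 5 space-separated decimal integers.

  byte[0]=0x60 cont=0 payload=0x60=96: acc |= 96<<0 -> acc=96 shift=7 [end]
Varint 1: bytes[0:1] = 60 -> value 96 (1 byte(s))
  byte[1]=0x04 cont=0 payload=0x04=4: acc |= 4<<0 -> acc=4 shift=7 [end]
Varint 2: bytes[1:2] = 04 -> value 4 (1 byte(s))
  byte[2]=0xBF cont=1 payload=0x3F=63: acc |= 63<<0 -> acc=63 shift=7
  byte[3]=0xE9 cont=1 payload=0x69=105: acc |= 105<<7 -> acc=13503 shift=14
  byte[4]=0xF1 cont=1 payload=0x71=113: acc |= 113<<14 -> acc=1864895 shift=21
  byte[5]=0x2E cont=0 payload=0x2E=46: acc |= 46<<21 -> acc=98333887 shift=28 [end]
Varint 3: bytes[2:6] = BF E9 F1 2E -> value 98333887 (4 byte(s))
  byte[6]=0x2D cont=0 payload=0x2D=45: acc |= 45<<0 -> acc=45 shift=7 [end]
Varint 4: bytes[6:7] = 2D -> value 45 (1 byte(s))
  byte[7]=0xDC cont=1 payload=0x5C=92: acc |= 92<<0 -> acc=92 shift=7
  byte[8]=0xE4 cont=1 payload=0x64=100: acc |= 100<<7 -> acc=12892 shift=14
  byte[9]=0x2F cont=0 payload=0x2F=47: acc |= 47<<14 -> acc=782940 shift=21 [end]
Varint 5: bytes[7:10] = DC E4 2F -> value 782940 (3 byte(s))

Answer: 1 1 4 1 3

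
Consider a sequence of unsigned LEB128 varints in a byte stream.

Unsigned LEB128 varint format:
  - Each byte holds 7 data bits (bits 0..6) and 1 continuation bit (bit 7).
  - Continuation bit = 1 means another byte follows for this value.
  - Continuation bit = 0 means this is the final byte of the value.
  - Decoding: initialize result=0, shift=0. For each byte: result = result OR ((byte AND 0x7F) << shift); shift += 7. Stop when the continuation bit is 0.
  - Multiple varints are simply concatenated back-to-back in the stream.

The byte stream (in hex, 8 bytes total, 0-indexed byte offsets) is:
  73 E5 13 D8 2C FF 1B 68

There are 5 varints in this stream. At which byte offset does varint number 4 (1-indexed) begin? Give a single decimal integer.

  byte[0]=0x73 cont=0 payload=0x73=115: acc |= 115<<0 -> acc=115 shift=7 [end]
Varint 1: bytes[0:1] = 73 -> value 115 (1 byte(s))
  byte[1]=0xE5 cont=1 payload=0x65=101: acc |= 101<<0 -> acc=101 shift=7
  byte[2]=0x13 cont=0 payload=0x13=19: acc |= 19<<7 -> acc=2533 shift=14 [end]
Varint 2: bytes[1:3] = E5 13 -> value 2533 (2 byte(s))
  byte[3]=0xD8 cont=1 payload=0x58=88: acc |= 88<<0 -> acc=88 shift=7
  byte[4]=0x2C cont=0 payload=0x2C=44: acc |= 44<<7 -> acc=5720 shift=14 [end]
Varint 3: bytes[3:5] = D8 2C -> value 5720 (2 byte(s))
  byte[5]=0xFF cont=1 payload=0x7F=127: acc |= 127<<0 -> acc=127 shift=7
  byte[6]=0x1B cont=0 payload=0x1B=27: acc |= 27<<7 -> acc=3583 shift=14 [end]
Varint 4: bytes[5:7] = FF 1B -> value 3583 (2 byte(s))
  byte[7]=0x68 cont=0 payload=0x68=104: acc |= 104<<0 -> acc=104 shift=7 [end]
Varint 5: bytes[7:8] = 68 -> value 104 (1 byte(s))

Answer: 5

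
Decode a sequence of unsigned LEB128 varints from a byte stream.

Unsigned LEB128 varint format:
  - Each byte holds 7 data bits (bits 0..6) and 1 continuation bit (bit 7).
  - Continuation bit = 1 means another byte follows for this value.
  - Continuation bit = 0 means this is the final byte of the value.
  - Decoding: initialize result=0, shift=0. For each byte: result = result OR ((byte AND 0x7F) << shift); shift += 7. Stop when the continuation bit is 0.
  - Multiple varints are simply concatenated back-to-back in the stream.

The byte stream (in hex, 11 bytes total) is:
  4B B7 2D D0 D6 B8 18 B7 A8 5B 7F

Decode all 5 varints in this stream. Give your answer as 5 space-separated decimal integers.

  byte[0]=0x4B cont=0 payload=0x4B=75: acc |= 75<<0 -> acc=75 shift=7 [end]
Varint 1: bytes[0:1] = 4B -> value 75 (1 byte(s))
  byte[1]=0xB7 cont=1 payload=0x37=55: acc |= 55<<0 -> acc=55 shift=7
  byte[2]=0x2D cont=0 payload=0x2D=45: acc |= 45<<7 -> acc=5815 shift=14 [end]
Varint 2: bytes[1:3] = B7 2D -> value 5815 (2 byte(s))
  byte[3]=0xD0 cont=1 payload=0x50=80: acc |= 80<<0 -> acc=80 shift=7
  byte[4]=0xD6 cont=1 payload=0x56=86: acc |= 86<<7 -> acc=11088 shift=14
  byte[5]=0xB8 cont=1 payload=0x38=56: acc |= 56<<14 -> acc=928592 shift=21
  byte[6]=0x18 cont=0 payload=0x18=24: acc |= 24<<21 -> acc=51260240 shift=28 [end]
Varint 3: bytes[3:7] = D0 D6 B8 18 -> value 51260240 (4 byte(s))
  byte[7]=0xB7 cont=1 payload=0x37=55: acc |= 55<<0 -> acc=55 shift=7
  byte[8]=0xA8 cont=1 payload=0x28=40: acc |= 40<<7 -> acc=5175 shift=14
  byte[9]=0x5B cont=0 payload=0x5B=91: acc |= 91<<14 -> acc=1496119 shift=21 [end]
Varint 4: bytes[7:10] = B7 A8 5B -> value 1496119 (3 byte(s))
  byte[10]=0x7F cont=0 payload=0x7F=127: acc |= 127<<0 -> acc=127 shift=7 [end]
Varint 5: bytes[10:11] = 7F -> value 127 (1 byte(s))

Answer: 75 5815 51260240 1496119 127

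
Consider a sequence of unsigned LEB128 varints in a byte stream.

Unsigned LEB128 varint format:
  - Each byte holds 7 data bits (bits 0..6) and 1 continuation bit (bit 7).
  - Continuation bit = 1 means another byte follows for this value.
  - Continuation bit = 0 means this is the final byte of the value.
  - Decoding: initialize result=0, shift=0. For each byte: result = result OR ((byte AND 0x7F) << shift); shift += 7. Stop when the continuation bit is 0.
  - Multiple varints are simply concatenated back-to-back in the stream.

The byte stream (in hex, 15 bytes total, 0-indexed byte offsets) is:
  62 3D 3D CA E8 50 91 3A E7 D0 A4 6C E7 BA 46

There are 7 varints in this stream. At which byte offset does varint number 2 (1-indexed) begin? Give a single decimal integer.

Answer: 1

Derivation:
  byte[0]=0x62 cont=0 payload=0x62=98: acc |= 98<<0 -> acc=98 shift=7 [end]
Varint 1: bytes[0:1] = 62 -> value 98 (1 byte(s))
  byte[1]=0x3D cont=0 payload=0x3D=61: acc |= 61<<0 -> acc=61 shift=7 [end]
Varint 2: bytes[1:2] = 3D -> value 61 (1 byte(s))
  byte[2]=0x3D cont=0 payload=0x3D=61: acc |= 61<<0 -> acc=61 shift=7 [end]
Varint 3: bytes[2:3] = 3D -> value 61 (1 byte(s))
  byte[3]=0xCA cont=1 payload=0x4A=74: acc |= 74<<0 -> acc=74 shift=7
  byte[4]=0xE8 cont=1 payload=0x68=104: acc |= 104<<7 -> acc=13386 shift=14
  byte[5]=0x50 cont=0 payload=0x50=80: acc |= 80<<14 -> acc=1324106 shift=21 [end]
Varint 4: bytes[3:6] = CA E8 50 -> value 1324106 (3 byte(s))
  byte[6]=0x91 cont=1 payload=0x11=17: acc |= 17<<0 -> acc=17 shift=7
  byte[7]=0x3A cont=0 payload=0x3A=58: acc |= 58<<7 -> acc=7441 shift=14 [end]
Varint 5: bytes[6:8] = 91 3A -> value 7441 (2 byte(s))
  byte[8]=0xE7 cont=1 payload=0x67=103: acc |= 103<<0 -> acc=103 shift=7
  byte[9]=0xD0 cont=1 payload=0x50=80: acc |= 80<<7 -> acc=10343 shift=14
  byte[10]=0xA4 cont=1 payload=0x24=36: acc |= 36<<14 -> acc=600167 shift=21
  byte[11]=0x6C cont=0 payload=0x6C=108: acc |= 108<<21 -> acc=227092583 shift=28 [end]
Varint 6: bytes[8:12] = E7 D0 A4 6C -> value 227092583 (4 byte(s))
  byte[12]=0xE7 cont=1 payload=0x67=103: acc |= 103<<0 -> acc=103 shift=7
  byte[13]=0xBA cont=1 payload=0x3A=58: acc |= 58<<7 -> acc=7527 shift=14
  byte[14]=0x46 cont=0 payload=0x46=70: acc |= 70<<14 -> acc=1154407 shift=21 [end]
Varint 7: bytes[12:15] = E7 BA 46 -> value 1154407 (3 byte(s))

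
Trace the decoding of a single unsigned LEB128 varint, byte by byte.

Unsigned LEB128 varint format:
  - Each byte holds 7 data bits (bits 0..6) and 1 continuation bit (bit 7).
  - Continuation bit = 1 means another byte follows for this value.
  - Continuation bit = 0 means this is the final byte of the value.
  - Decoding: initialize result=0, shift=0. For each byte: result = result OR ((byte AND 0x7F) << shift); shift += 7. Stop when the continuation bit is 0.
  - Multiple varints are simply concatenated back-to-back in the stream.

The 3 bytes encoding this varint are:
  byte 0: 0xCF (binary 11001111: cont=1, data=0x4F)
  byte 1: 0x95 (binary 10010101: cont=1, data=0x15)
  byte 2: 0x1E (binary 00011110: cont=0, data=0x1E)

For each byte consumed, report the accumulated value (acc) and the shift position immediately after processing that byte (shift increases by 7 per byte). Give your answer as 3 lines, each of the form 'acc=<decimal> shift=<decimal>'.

Answer: acc=79 shift=7
acc=2767 shift=14
acc=494287 shift=21

Derivation:
byte 0=0xCF: payload=0x4F=79, contrib = 79<<0 = 79; acc -> 79, shift -> 7
byte 1=0x95: payload=0x15=21, contrib = 21<<7 = 2688; acc -> 2767, shift -> 14
byte 2=0x1E: payload=0x1E=30, contrib = 30<<14 = 491520; acc -> 494287, shift -> 21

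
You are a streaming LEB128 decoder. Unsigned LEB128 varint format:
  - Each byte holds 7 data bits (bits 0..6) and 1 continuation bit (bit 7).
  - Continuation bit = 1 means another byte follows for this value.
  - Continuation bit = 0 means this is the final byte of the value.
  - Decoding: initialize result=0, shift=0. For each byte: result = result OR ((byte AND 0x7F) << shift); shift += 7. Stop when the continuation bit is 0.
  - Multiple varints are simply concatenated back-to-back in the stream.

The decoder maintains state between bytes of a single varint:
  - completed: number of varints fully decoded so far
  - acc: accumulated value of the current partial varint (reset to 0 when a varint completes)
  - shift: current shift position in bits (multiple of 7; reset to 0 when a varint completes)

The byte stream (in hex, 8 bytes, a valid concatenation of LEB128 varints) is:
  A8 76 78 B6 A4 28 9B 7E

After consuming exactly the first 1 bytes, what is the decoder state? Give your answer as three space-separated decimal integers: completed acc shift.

Answer: 0 40 7

Derivation:
byte[0]=0xA8 cont=1 payload=0x28: acc |= 40<<0 -> completed=0 acc=40 shift=7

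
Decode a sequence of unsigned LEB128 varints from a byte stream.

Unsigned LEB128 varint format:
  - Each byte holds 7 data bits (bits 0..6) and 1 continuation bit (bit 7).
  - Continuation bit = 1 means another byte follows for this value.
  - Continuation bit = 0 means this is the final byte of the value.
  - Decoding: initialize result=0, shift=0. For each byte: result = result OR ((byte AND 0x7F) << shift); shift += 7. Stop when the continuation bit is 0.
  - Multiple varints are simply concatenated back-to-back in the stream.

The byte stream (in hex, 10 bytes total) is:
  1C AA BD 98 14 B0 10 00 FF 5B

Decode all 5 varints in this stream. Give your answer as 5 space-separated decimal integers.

Answer: 28 42344106 2096 0 11775

Derivation:
  byte[0]=0x1C cont=0 payload=0x1C=28: acc |= 28<<0 -> acc=28 shift=7 [end]
Varint 1: bytes[0:1] = 1C -> value 28 (1 byte(s))
  byte[1]=0xAA cont=1 payload=0x2A=42: acc |= 42<<0 -> acc=42 shift=7
  byte[2]=0xBD cont=1 payload=0x3D=61: acc |= 61<<7 -> acc=7850 shift=14
  byte[3]=0x98 cont=1 payload=0x18=24: acc |= 24<<14 -> acc=401066 shift=21
  byte[4]=0x14 cont=0 payload=0x14=20: acc |= 20<<21 -> acc=42344106 shift=28 [end]
Varint 2: bytes[1:5] = AA BD 98 14 -> value 42344106 (4 byte(s))
  byte[5]=0xB0 cont=1 payload=0x30=48: acc |= 48<<0 -> acc=48 shift=7
  byte[6]=0x10 cont=0 payload=0x10=16: acc |= 16<<7 -> acc=2096 shift=14 [end]
Varint 3: bytes[5:7] = B0 10 -> value 2096 (2 byte(s))
  byte[7]=0x00 cont=0 payload=0x00=0: acc |= 0<<0 -> acc=0 shift=7 [end]
Varint 4: bytes[7:8] = 00 -> value 0 (1 byte(s))
  byte[8]=0xFF cont=1 payload=0x7F=127: acc |= 127<<0 -> acc=127 shift=7
  byte[9]=0x5B cont=0 payload=0x5B=91: acc |= 91<<7 -> acc=11775 shift=14 [end]
Varint 5: bytes[8:10] = FF 5B -> value 11775 (2 byte(s))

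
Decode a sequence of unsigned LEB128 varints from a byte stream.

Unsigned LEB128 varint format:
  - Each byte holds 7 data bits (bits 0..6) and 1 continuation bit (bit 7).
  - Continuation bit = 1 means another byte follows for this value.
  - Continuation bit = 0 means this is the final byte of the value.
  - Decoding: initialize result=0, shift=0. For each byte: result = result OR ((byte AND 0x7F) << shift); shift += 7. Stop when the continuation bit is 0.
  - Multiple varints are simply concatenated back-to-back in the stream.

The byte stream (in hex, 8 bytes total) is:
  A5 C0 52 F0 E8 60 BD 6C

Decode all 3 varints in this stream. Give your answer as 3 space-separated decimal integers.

Answer: 1351717 1586288 13885

Derivation:
  byte[0]=0xA5 cont=1 payload=0x25=37: acc |= 37<<0 -> acc=37 shift=7
  byte[1]=0xC0 cont=1 payload=0x40=64: acc |= 64<<7 -> acc=8229 shift=14
  byte[2]=0x52 cont=0 payload=0x52=82: acc |= 82<<14 -> acc=1351717 shift=21 [end]
Varint 1: bytes[0:3] = A5 C0 52 -> value 1351717 (3 byte(s))
  byte[3]=0xF0 cont=1 payload=0x70=112: acc |= 112<<0 -> acc=112 shift=7
  byte[4]=0xE8 cont=1 payload=0x68=104: acc |= 104<<7 -> acc=13424 shift=14
  byte[5]=0x60 cont=0 payload=0x60=96: acc |= 96<<14 -> acc=1586288 shift=21 [end]
Varint 2: bytes[3:6] = F0 E8 60 -> value 1586288 (3 byte(s))
  byte[6]=0xBD cont=1 payload=0x3D=61: acc |= 61<<0 -> acc=61 shift=7
  byte[7]=0x6C cont=0 payload=0x6C=108: acc |= 108<<7 -> acc=13885 shift=14 [end]
Varint 3: bytes[6:8] = BD 6C -> value 13885 (2 byte(s))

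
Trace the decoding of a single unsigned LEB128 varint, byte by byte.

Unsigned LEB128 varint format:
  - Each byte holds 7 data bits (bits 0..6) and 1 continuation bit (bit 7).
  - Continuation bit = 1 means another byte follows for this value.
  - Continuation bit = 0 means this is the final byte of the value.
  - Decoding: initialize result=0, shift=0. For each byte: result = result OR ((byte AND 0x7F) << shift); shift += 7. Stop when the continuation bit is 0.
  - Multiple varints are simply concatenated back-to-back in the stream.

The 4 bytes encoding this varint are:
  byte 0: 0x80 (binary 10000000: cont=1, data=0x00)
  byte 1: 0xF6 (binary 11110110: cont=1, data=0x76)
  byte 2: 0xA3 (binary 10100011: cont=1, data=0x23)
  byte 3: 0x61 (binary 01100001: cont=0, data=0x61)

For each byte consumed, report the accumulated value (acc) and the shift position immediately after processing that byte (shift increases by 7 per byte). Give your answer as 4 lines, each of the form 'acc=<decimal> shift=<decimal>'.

Answer: acc=0 shift=7
acc=15104 shift=14
acc=588544 shift=21
acc=204012288 shift=28

Derivation:
byte 0=0x80: payload=0x00=0, contrib = 0<<0 = 0; acc -> 0, shift -> 7
byte 1=0xF6: payload=0x76=118, contrib = 118<<7 = 15104; acc -> 15104, shift -> 14
byte 2=0xA3: payload=0x23=35, contrib = 35<<14 = 573440; acc -> 588544, shift -> 21
byte 3=0x61: payload=0x61=97, contrib = 97<<21 = 203423744; acc -> 204012288, shift -> 28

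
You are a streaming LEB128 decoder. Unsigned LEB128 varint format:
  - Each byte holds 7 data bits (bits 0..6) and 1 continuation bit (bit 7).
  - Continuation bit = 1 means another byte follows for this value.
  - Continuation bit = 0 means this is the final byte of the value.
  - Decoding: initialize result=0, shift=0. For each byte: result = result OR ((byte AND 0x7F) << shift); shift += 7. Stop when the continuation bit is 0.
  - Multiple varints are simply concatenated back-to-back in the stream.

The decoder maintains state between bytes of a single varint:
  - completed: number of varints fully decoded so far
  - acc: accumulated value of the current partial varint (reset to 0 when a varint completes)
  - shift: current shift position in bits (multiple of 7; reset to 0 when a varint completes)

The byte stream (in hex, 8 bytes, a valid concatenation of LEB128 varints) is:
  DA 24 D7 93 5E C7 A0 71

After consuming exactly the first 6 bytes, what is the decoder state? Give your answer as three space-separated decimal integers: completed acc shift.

byte[0]=0xDA cont=1 payload=0x5A: acc |= 90<<0 -> completed=0 acc=90 shift=7
byte[1]=0x24 cont=0 payload=0x24: varint #1 complete (value=4698); reset -> completed=1 acc=0 shift=0
byte[2]=0xD7 cont=1 payload=0x57: acc |= 87<<0 -> completed=1 acc=87 shift=7
byte[3]=0x93 cont=1 payload=0x13: acc |= 19<<7 -> completed=1 acc=2519 shift=14
byte[4]=0x5E cont=0 payload=0x5E: varint #2 complete (value=1542615); reset -> completed=2 acc=0 shift=0
byte[5]=0xC7 cont=1 payload=0x47: acc |= 71<<0 -> completed=2 acc=71 shift=7

Answer: 2 71 7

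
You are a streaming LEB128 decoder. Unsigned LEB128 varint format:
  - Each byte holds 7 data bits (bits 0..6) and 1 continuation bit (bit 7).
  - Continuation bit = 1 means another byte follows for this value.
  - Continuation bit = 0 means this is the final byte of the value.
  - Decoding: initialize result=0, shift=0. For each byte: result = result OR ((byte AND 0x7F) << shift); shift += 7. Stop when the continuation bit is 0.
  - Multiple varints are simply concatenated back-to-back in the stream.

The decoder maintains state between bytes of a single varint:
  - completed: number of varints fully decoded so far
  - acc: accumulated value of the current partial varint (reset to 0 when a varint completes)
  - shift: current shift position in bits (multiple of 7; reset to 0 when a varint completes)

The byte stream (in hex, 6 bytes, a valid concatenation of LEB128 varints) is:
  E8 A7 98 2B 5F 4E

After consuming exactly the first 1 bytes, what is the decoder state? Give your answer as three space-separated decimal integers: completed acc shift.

Answer: 0 104 7

Derivation:
byte[0]=0xE8 cont=1 payload=0x68: acc |= 104<<0 -> completed=0 acc=104 shift=7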